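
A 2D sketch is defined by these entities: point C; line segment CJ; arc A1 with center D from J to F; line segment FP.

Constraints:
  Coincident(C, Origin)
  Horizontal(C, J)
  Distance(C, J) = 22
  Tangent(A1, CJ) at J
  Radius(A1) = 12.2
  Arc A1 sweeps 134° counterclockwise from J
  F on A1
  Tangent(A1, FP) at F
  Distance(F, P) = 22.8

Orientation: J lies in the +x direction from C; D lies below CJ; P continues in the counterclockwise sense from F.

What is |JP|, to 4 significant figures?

37.74

C is at the origin; CJ is horizontal with |CJ| = 22.0 and J on the +x side, so J = (22.00, 0.000). A1 meets CJ tangentially, so DJ is at right angles to CJ, so D = J + (0, -12.2) = (22.00, -12.20). On A1, J sits at bearing 90° from D; a 134° counterclockwise sweep puts F at bearing 224°, so F = D + 12.2·(cos 224°, sin 224°) = (13.22, -20.67). A1 meets FP tangentially, so DF is at right angles to FP, so FP runs along (−sin 224°, cos 224°); with |FP| = 22.8, P = (29.06, -37.08). Then |JP| = |P − J| = 37.74.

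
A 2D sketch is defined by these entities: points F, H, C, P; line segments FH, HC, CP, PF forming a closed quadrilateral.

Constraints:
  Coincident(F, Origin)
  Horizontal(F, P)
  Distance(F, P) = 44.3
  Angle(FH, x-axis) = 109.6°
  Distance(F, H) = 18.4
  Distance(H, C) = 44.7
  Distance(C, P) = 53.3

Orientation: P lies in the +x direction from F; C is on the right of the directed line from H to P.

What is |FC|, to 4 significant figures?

27.18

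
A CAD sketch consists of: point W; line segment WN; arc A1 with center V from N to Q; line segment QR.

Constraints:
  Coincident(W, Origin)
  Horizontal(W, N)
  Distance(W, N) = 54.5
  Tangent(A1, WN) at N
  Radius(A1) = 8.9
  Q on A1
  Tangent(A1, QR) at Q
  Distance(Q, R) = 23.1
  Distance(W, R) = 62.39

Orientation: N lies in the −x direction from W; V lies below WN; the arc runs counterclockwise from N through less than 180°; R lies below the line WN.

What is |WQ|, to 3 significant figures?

63.8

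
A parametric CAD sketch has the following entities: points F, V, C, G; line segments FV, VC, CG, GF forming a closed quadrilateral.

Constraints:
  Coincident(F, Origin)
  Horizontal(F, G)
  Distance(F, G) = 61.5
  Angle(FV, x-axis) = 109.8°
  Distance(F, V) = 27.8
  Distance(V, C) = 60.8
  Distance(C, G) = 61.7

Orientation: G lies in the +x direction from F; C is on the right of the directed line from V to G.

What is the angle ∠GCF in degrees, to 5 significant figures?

74.106°

Checks: F = (0.00, 0.00) ✓; |VC| = 60.80 ✓; |CG| = 61.70 ✓.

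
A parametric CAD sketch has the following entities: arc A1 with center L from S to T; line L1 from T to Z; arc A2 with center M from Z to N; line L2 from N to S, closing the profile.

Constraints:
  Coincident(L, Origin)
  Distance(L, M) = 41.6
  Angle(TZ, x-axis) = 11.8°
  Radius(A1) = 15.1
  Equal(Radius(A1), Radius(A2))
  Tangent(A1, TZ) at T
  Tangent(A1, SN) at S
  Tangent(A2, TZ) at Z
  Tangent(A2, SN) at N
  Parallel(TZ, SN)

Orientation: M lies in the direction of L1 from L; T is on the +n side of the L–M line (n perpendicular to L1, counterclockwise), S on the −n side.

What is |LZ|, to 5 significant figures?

44.256

The slot axis is L1's direction at 11.8°, so u = (cos 11.8°, sin 11.8°) = (0.97887, 0.20450) and n = (−sin 11.8°, cos 11.8°) = (-0.20450, 0.97887). L is at the origin and M lies 41.6 along u from L, so M = 41.6·u = (40.721, 8.5070). Tangency of A1 to both parallel lines with radius 15.1 puts T and S at L ± 15.1·n: T = (-3.0879, 14.781), S = (3.0879, -14.781). Equal radii place Z and N the same way about M: Z = M + 15.1·n = (37.633, 23.288), N = M − 15.1·n = (43.809, -6.2739). Then |LZ| = |Z − L| = 44.256.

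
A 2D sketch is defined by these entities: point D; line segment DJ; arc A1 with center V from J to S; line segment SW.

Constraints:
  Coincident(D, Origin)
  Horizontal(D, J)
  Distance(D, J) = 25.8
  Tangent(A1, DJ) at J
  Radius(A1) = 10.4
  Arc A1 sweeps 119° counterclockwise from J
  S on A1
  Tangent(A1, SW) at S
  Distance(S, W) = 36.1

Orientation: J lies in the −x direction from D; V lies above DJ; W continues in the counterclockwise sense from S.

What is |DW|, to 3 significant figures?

58.1

D is at the origin; D and J share the same y with |DJ| = 25.8 and J on the −x side, so J = (-25.8, 0.00). Tangency of A1 to DJ means the radius VJ is perpendicular to DJ, so V = J + (0, 10.4) = (-25.8, 10.4). On A1, J sits at bearing -90° from V; a 119° counterclockwise sweep puts S at bearing 29°, so S = V + 10.4·(cos 29°, sin 29°) = (-16.7, 15.4). A1 meets SW tangentially, so VS is at right angles to SW, so SW runs along (−sin 29°, cos 29°); with |SW| = 36.1, W = (-34.2, 47.0). Then |DW| = |W − D| = 58.1.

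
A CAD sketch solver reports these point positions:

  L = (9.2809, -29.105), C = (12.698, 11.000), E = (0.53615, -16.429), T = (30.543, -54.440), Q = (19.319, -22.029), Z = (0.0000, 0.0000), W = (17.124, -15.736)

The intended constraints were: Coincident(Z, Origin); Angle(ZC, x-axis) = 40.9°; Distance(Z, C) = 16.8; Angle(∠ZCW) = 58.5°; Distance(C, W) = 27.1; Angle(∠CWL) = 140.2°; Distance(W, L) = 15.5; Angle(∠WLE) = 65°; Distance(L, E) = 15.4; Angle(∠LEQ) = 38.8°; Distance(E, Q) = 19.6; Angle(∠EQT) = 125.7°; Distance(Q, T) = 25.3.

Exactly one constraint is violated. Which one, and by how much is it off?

Distance(Q, T) = 25.3 — off by 9.00.

Z = (0.00, 0.00) ✓; ZC at 40.90° ✓; |ZC| = 16.80 ✓; ∠ZCW = 58.50° ✓; |CW| = 27.10 ✓; ∠CWL = 140.2° ✓; |WL| = 15.50 ✓; ∠WLE = 65.00° ✓; |LE| = 15.40 ✓; ∠LEQ = 38.80° ✓; |EQ| = 19.60 ✓; ∠EQT = 125.7° ✓; |QT| = 34.30 ✗.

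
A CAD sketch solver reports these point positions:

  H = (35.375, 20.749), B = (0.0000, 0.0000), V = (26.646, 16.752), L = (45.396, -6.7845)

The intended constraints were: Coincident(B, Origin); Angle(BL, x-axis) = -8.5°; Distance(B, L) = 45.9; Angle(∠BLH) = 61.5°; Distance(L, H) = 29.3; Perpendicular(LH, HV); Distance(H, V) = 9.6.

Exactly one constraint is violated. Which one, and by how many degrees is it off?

Perpendicular(LH, HV) — off by 4.60°.

B = (0.00, 0.00) ✓; BL at -8.500° ✓; |BL| = 45.90 ✓; ∠BLH = 61.50° ✓; |LH| = 29.30 ✓; ∠(LH, HV) = 94.60° ✗; |HV| = 9.601 ✓.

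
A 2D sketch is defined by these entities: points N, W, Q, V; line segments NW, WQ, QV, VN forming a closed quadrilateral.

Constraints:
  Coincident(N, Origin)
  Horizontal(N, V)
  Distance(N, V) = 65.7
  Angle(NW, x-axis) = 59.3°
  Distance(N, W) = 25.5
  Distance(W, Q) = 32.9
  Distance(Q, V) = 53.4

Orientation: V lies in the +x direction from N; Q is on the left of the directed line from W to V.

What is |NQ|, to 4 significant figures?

57.89

Checks: |WQ| = 32.90 ✓; |QV| = 53.40 ✓.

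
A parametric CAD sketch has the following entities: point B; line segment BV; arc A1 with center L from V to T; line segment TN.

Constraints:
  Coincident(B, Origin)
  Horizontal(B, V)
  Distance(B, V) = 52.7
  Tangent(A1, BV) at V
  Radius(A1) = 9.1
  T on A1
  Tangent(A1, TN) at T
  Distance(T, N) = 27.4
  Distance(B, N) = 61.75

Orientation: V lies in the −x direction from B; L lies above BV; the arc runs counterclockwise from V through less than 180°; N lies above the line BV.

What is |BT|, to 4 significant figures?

45.07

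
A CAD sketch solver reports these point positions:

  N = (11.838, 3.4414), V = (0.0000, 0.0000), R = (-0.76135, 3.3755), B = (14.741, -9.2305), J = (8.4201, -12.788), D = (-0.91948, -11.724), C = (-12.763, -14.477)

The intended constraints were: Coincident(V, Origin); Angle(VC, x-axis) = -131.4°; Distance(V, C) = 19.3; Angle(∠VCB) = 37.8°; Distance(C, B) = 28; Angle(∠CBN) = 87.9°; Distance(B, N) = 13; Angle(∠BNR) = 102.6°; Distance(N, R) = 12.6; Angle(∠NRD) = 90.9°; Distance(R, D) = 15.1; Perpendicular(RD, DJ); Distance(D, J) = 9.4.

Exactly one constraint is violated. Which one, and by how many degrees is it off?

Perpendicular(RD, DJ) — off by 5.90°.

V = (0.00, 0.00) ✓; VC at -131.4° ✓; |VC| = 19.30 ✓; ∠VCB = 37.80° ✓; |CB| = 28.00 ✓; ∠CBN = 87.90° ✓; |BN| = 13.00 ✓; ∠BNR = 102.6° ✓; |NR| = 12.60 ✓; ∠NRD = 90.90° ✓; |RD| = 15.10 ✓; ∠(RD, DJ) = 84.10° ✗; |DJ| = 9.400 ✓.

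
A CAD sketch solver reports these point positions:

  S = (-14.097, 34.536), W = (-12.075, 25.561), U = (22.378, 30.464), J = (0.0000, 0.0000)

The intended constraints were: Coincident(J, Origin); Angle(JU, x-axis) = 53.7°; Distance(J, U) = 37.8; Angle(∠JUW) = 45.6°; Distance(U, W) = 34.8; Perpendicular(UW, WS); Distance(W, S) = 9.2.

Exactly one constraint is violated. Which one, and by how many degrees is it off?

Perpendicular(UW, WS) — off by 4.60°.

J = (0.00, 0.00) ✓; JU at 53.70° ✓; |JU| = 37.80 ✓; ∠JUW = 45.60° ✓; |UW| = 34.80 ✓; ∠(UW, WS) = 85.40° ✗; |WS| = 9.200 ✓.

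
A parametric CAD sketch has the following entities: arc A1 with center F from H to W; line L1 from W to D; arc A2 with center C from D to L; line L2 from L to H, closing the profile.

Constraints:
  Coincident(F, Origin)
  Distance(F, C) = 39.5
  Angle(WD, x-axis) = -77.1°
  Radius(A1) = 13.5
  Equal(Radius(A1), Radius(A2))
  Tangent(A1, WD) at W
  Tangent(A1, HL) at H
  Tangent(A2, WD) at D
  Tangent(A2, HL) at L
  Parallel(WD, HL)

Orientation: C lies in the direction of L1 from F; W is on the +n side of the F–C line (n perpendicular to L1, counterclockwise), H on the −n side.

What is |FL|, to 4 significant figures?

41.74

The slot axis is L1's direction at -77.1°, so u = (cos -77.1°, sin -77.1°) = (0.2233, -0.9748) and n = (−sin -77.1°, cos -77.1°) = (0.9748, 0.2233). F is at the origin and C lies 39.5 along u from F, so C = 39.5·u = (8.818, -38.50). Tangency of A1 to both parallel lines with radius 13.5 puts W and H at F ± 13.5·n: W = (13.16, 3.014), H = (-13.16, -3.014). Equal radii place D and L the same way about C: D = C + 13.5·n = (21.98, -35.49), L = C − 13.5·n = (-4.341, -41.52). Then |FL| = |L − F| = 41.74.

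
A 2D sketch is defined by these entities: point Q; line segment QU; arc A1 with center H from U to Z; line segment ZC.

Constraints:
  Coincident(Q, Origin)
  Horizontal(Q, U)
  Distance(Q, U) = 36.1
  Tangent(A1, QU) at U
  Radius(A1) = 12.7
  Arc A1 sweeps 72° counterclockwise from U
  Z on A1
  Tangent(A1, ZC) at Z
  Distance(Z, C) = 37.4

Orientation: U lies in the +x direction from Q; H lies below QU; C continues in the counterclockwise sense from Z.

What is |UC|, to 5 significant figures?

50.251

Q is at the origin; QU is horizontal with |QU| = 36.1 and U on the +x side, so U = (36.100, 0.0000). The tangent condition forces HU to be normal to QU, so H = U + (0, -12.7) = (36.100, -12.700). On A1, U sits at bearing 90° from H; a 72° counterclockwise sweep puts Z at bearing 162°, so Z = H + 12.7·(cos 162°, sin 162°) = (24.022, -8.7755). The tangent condition forces HZ to be normal to ZC, so ZC runs along (−sin 162°, cos 162°); with |ZC| = 37.4, C = (12.464, -44.345). Then |UC| = |C − U| = 50.251.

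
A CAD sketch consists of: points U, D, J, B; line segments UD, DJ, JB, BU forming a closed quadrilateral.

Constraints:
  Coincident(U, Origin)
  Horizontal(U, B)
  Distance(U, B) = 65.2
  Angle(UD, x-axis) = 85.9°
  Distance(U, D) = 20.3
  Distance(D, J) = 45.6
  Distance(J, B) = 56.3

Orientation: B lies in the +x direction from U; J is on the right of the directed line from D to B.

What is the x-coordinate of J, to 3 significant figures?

14.1

Checks: |DJ| = 45.60 ✓; |JB| = 56.30 ✓.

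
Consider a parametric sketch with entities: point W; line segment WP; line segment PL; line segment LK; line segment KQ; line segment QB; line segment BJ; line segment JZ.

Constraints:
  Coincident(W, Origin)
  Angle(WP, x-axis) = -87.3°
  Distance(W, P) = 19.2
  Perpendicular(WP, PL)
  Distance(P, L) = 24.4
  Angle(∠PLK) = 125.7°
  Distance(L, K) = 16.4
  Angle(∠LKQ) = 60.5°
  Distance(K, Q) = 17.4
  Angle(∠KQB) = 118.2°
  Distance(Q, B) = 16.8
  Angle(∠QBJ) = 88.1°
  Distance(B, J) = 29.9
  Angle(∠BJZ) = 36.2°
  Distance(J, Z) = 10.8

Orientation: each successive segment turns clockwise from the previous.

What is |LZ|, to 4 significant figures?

6.196

∠QBJ = 88.1° gives BJ at -144.8° from the x-axis; with |BJ| = 29.9, J = (-30.76, -35.42). ∠BJZ = 36.2° gives JZ at 71.40° from the x-axis; with |JZ| = 10.8, Z = (-27.32, -25.18). Then |LZ| = |Z − L| = 6.196.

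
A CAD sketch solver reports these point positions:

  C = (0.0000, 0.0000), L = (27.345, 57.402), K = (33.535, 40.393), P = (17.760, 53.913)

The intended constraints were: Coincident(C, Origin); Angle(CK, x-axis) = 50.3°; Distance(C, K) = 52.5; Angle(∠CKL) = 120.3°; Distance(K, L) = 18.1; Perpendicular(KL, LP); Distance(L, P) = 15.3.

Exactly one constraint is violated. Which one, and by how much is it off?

Distance(L, P) = 15.3 — off by 5.10.

C = (0.00, 0.00) ✓; CK at 50.30° ✓; |CK| = 52.50 ✓; ∠CKL = 120.3° ✓; |KL| = 18.10 ✓; ∠(KL, LP) = 90.00° ✓; |LP| = 10.20 ✗.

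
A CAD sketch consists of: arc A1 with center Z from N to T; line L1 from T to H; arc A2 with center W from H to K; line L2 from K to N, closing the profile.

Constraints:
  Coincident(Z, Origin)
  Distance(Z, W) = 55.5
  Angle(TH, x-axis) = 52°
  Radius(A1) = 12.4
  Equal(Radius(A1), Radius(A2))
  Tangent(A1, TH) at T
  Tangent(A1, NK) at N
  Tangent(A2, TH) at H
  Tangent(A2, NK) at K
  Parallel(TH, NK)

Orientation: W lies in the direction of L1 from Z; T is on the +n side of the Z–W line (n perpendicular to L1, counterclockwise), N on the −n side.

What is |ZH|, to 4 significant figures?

56.87

The slot axis is L1's direction at 52.0°, so u = (cos 52.0°, sin 52.0°) = (0.6157, 0.7880) and n = (−sin 52.0°, cos 52.0°) = (-0.7880, 0.6157). Z is at the origin and W lies 55.5 along u from Z, so W = 55.5·u = (34.17, 43.73). Tangency of A1 to both parallel lines with radius 12.4 puts T and N at Z ± 12.4·n: T = (-9.771, 7.634), N = (9.771, -7.634). Equal radii place H and K the same way about W: H = W + 12.4·n = (24.40, 51.37), K = W − 12.4·n = (43.94, 36.10). Then |ZH| = |H − Z| = 56.87.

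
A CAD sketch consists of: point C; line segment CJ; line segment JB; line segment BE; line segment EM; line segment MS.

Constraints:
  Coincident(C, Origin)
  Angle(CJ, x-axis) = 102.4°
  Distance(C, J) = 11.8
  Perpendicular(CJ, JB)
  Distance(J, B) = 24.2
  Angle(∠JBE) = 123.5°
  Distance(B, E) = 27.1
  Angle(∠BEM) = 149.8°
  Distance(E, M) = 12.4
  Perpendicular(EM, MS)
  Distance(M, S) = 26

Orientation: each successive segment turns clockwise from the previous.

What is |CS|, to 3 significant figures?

28.3

C is at the origin; CJ runs at 102.4° with length 11.8, so J = (-2.53, 11.5). CJ ⟂ JB, so JB runs at 12.4°; with |JB| = 24.2, B = (21.1, 16.7). ∠JBE = 123.5° gives BE at -44.1° from the x-axis; with |BE| = 27.1, E = (40.6, -2.14). ∠BEM = 149.8° gives EM at -74.3° from the x-axis; with |EM| = 12.4, M = (43.9, -14.1). EM is perpendicular to MS, so MS runs at -164°; with |MS| = 26.0, S = (18.9, -21.1). Then |CS| = |S − C| = 28.3.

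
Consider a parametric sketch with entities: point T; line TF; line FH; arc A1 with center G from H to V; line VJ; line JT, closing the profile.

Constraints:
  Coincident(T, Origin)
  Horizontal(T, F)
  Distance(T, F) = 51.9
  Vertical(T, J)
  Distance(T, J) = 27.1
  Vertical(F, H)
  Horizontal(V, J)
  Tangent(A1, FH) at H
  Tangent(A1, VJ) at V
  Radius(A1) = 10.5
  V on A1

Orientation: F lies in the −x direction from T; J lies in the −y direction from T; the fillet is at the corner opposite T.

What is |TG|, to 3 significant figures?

44.6

T is at the origin; TF is horizontal with |TF| = 51.9 and F on the −x side, so F = (-51.9, 0.00). TJ is vertical with |TJ| = 27.1 and J on the −y side, so J = (0.00, -27.1). The virtual corner opposite T is at (-51.9, -27.1). Tangency of A1 to FH means the radius GH is perpendicular to FH and since A1 is tangent to VJ there, GV ⟂ VJ, with radius 10.5, so the center G sits 10.5 in from both sides at G = (-41.4, -16.6). Then |TG| = |G − T| = 44.6.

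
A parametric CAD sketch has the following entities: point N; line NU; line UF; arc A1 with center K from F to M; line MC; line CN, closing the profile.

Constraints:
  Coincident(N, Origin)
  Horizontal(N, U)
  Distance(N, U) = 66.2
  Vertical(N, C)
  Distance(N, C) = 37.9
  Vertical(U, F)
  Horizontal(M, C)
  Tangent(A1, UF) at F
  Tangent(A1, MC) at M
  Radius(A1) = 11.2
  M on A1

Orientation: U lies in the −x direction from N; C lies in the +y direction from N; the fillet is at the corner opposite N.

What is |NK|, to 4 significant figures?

61.14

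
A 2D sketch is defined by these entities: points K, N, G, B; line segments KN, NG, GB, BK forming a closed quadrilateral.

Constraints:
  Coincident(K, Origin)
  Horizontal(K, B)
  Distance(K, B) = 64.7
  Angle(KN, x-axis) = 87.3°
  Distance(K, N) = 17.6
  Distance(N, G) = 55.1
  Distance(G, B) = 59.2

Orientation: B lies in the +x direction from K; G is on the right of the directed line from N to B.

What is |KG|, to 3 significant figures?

39.0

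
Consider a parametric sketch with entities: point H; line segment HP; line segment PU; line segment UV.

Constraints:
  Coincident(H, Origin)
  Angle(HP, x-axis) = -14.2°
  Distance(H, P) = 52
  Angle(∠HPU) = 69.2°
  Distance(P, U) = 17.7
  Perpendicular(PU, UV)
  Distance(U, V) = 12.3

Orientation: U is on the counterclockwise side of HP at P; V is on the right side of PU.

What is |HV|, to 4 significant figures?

60.92

H is at the origin; HP runs at -14.2° with length 52.0, so P = 52.0·(cos -14.2°, sin -14.2°) = (50.41, -12.76). ∠HPU = 69.2°, so PU runs at -14.2° + (180° − 69.2°) = 96.60° from the x-axis; with |PU| = 17.7, U = P + 17.7·(cos 96.60°, sin 96.60°) = (48.38, 4.827). The perpendicularity gives UV at right angles to PU; with |UV| = 12.3 on the right of PU, V = U + 12.3·(0.9934, 0.1149) = (60.60, 6.240). Then |HV| = |V − H| = 60.92.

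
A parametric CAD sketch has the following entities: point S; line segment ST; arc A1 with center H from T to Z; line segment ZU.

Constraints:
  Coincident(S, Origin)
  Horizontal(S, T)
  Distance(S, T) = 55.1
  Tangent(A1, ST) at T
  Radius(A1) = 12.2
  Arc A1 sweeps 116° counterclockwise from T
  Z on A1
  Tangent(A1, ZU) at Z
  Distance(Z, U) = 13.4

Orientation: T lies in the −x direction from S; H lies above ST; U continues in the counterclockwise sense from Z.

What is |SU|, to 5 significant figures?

58.108

S is at the origin; ST is horizontal with |ST| = 55.1 and T on the −x side, so T = (-55.100, 0.0000). A1 meets ST tangentially, so HT is at right angles to ST, so H = T + (0, 12.2) = (-55.100, 12.200). On A1, T sits at bearing -90° from H; a 116° counterclockwise sweep puts Z at bearing 26°, so Z = H + 12.2·(cos 26°, sin 26°) = (-44.135, 17.548). A1 meets ZU tangentially, so HZ is at right angles to ZU, so ZU runs along (−sin 26°, cos 26°); with |ZU| = 13.4, U = (-50.009, 29.592). Then |SU| = |U − S| = 58.108.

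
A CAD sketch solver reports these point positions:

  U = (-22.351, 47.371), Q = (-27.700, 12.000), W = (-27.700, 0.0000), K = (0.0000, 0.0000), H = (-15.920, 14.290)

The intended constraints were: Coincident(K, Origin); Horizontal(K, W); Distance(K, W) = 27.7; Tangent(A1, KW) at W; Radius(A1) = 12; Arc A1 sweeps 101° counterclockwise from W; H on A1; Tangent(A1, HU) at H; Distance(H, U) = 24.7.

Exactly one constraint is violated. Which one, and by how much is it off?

Distance(H, U) = 24.7 — off by 9.00.

K = (0.00, 0.00) ✓; K.y = 0.00, W.y = 0.00 ✓; |KW| = 27.70 ✓; ∠(QW, WK) = 90.00° ✓; |QW| = 12.00 ✓; bearing(Q→H) − bearing(Q→W) = 101.0° ✓; |QH| = 12.00 ✓; ∠(QH, HU) = 90.00° ✓; |HU| = 33.70 ✗.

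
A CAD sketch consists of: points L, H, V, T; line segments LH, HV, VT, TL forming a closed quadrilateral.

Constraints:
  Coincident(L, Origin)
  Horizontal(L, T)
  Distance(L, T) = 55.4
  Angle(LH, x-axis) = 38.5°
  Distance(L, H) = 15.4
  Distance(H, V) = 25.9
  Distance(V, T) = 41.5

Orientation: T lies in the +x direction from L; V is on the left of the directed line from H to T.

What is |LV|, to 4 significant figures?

40.95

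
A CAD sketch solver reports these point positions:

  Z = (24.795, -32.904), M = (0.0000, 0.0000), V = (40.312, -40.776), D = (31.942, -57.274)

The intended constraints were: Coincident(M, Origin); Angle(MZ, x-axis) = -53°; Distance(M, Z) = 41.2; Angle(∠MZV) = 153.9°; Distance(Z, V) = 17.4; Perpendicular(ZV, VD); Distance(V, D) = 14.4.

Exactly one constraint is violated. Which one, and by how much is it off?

Distance(V, D) = 14.4 — off by 4.10.

M = (0.00, 0.00) ✓; MZ at -53.00° ✓; |MZ| = 41.20 ✓; ∠MZV = 153.9° ✓; |ZV| = 17.40 ✓; ∠(ZV, VD) = 90.00° ✓; |VD| = 18.50 ✗.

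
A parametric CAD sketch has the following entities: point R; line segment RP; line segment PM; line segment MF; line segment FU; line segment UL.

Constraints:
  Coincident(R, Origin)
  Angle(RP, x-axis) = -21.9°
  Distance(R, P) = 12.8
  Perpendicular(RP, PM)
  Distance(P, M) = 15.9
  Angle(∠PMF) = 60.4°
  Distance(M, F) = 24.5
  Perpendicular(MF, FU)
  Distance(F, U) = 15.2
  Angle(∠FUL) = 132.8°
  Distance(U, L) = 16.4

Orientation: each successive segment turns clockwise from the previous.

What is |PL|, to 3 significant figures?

13.3

MF is perpendicular to FU, so FU runs at 38.5°; with |FU| = 15.2, U = (2.59, 9.11). ∠FUL = 132.8° gives UL at -8.70° from the x-axis; with |UL| = 16.4, L = (18.8, 6.63). Then |PL| = |L − P| = 13.3.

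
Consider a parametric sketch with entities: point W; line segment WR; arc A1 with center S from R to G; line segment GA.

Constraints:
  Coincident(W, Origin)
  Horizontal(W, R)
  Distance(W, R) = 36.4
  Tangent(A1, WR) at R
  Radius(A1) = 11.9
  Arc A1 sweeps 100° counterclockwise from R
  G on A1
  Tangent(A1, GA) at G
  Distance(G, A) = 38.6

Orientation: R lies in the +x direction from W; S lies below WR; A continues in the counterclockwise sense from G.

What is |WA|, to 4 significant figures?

60.72

W is at the origin; WR is horizontal with |WR| = 36.4 and R on the +x side, so R = (36.40, 0.000). A1 meets WR tangentially, so SR is at right angles to WR, so S = R + (0, -11.9) = (36.40, -11.90). On A1, R sits at bearing 90° from S; a 100° counterclockwise sweep puts G at bearing 190°, so G = S + 11.9·(cos 190°, sin 190°) = (24.68, -13.97). Since A1 is tangent to GA there, SG ⟂ GA, so GA runs along (−sin 190°, cos 190°); with |GA| = 38.6, A = (31.38, -51.98). Then |WA| = |A − W| = 60.72.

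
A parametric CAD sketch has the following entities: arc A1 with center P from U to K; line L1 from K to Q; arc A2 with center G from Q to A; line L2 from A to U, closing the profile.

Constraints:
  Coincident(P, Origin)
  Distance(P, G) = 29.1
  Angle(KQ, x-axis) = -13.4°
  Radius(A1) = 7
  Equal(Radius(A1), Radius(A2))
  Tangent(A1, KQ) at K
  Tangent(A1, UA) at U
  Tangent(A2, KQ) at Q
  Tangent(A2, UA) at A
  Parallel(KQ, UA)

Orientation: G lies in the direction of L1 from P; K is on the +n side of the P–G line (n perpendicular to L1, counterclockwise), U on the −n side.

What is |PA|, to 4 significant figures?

29.93

The slot axis is L1's direction at -13.4°, so u = (cos -13.4°, sin -13.4°) = (0.9728, -0.2317) and n = (−sin -13.4°, cos -13.4°) = (0.2317, 0.9728). P is at the origin and G lies 29.1 along u from P, so G = 29.1·u = (28.31, -6.744). Tangency of A1 to both parallel lines with radius 7.0 puts K and U at P ± 7.0·n: K = (1.622, 6.809), U = (-1.622, -6.809). Equal radii place Q and A the same way about G: Q = G + 7.0·n = (29.93, 0.06557), A = G − 7.0·n = (26.69, -13.55). Then |PA| = |A − P| = 29.93.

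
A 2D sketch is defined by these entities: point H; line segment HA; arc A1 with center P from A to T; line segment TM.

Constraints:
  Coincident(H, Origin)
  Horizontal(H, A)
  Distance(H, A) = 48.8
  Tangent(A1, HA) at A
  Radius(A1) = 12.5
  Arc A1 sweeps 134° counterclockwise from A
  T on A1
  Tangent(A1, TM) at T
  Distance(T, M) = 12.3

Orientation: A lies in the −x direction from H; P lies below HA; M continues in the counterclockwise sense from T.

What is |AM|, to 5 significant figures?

30.034

H is at the origin; HA is horizontal with |HA| = 48.8 and A on the −x side, so A = (-48.800, 0.0000). Tangency of A1 to HA means the radius PA is perpendicular to HA, so P = A + (0, -12.5) = (-48.800, -12.500). On A1, A sits at bearing 90° from P; a 134° counterclockwise sweep puts T at bearing 224°, so T = P + 12.5·(cos 224°, sin 224°) = (-57.792, -21.183). Tangency of A1 to TM means the radius PT is perpendicular to TM, so TM runs along (−sin 224°, cos 224°); with |TM| = 12.3, M = (-49.247, -30.031). Then |AM| = |M − A| = 30.034.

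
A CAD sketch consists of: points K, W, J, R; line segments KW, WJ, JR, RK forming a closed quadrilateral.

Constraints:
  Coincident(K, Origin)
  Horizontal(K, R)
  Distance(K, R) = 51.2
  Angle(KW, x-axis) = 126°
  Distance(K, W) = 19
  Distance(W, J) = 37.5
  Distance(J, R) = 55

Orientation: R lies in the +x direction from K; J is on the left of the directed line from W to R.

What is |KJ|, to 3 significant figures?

44.6

Checks: |WJ| = 37.50 ✓; |JR| = 55.00 ✓.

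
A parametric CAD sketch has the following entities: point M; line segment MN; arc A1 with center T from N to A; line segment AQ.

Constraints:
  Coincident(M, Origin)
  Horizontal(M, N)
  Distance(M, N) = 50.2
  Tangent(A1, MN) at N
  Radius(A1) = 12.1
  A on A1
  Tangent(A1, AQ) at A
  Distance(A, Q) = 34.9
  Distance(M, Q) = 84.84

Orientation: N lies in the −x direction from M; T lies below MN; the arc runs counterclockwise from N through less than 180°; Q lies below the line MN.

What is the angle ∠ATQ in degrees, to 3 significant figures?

70.9°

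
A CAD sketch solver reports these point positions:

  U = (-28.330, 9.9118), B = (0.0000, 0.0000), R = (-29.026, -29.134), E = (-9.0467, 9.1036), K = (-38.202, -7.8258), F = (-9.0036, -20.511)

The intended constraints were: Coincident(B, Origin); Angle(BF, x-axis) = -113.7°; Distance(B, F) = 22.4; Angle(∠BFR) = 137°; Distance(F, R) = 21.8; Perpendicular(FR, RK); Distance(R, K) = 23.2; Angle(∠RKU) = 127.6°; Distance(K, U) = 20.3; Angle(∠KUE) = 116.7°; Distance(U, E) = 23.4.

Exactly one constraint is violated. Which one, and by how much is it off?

Distance(U, E) = 23.4 — off by 4.10.

B = (0.00, 0.00) ✓; BF at -113.7° ✓; |BF| = 22.40 ✓; ∠BFR = 137.0° ✓; |FR| = 21.80 ✓; ∠(FR, RK) = 90.00° ✓; |RK| = 23.20 ✓; ∠RKU = 127.6° ✓; |KU| = 20.30 ✓; ∠KUE = 116.7° ✓; |UE| = 19.30 ✗.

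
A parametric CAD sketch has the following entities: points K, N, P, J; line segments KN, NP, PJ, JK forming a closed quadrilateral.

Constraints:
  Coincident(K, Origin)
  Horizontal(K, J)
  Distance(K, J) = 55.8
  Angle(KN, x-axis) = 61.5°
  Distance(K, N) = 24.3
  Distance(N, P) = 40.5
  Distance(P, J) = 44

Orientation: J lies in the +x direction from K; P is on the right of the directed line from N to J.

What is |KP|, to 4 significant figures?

24.80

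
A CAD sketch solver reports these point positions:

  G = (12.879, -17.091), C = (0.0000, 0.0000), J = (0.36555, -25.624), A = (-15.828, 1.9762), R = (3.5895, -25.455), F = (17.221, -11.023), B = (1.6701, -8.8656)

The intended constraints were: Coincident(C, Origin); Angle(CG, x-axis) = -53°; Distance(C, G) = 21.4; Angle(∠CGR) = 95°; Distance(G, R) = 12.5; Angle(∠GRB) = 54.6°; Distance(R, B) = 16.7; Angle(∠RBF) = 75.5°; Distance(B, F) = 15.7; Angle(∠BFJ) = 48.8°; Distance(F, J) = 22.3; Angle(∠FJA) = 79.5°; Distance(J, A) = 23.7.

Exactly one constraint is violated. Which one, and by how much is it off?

Distance(J, A) = 23.7 — off by 8.30.

C = (0.00, 0.00) ✓; CG at -53.00° ✓; |CG| = 21.40 ✓; ∠CGR = 95.00° ✓; |GR| = 12.50 ✓; ∠GRB = 54.60° ✓; |RB| = 16.70 ✓; ∠RBF = 75.50° ✓; |BF| = 15.70 ✓; ∠BFJ = 48.80° ✓; |FJ| = 22.30 ✓; ∠FJA = 79.50° ✓; |JA| = 32.00 ✗.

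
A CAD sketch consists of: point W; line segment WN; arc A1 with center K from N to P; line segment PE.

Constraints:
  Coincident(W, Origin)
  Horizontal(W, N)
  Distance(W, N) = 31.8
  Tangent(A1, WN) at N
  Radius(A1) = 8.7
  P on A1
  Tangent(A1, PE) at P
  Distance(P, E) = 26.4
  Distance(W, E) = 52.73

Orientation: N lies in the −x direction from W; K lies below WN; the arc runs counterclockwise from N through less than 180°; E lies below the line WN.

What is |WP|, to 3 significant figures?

41.5

Checks: |KP| = 8.700 ✓; ∠(KP, PE) = 90.00° ✓; |PE| = 26.40 ✓; |WE| = 52.73 ✓.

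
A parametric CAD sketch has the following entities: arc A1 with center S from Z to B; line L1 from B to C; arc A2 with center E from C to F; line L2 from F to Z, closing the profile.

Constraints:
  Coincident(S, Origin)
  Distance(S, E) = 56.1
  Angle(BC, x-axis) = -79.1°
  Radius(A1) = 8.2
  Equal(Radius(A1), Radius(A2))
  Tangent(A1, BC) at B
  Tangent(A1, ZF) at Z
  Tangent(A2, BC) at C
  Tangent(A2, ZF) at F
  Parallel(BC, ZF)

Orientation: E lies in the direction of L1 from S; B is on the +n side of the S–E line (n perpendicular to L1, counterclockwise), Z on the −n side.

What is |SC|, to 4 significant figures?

56.70

The slot axis is L1's direction at -79.1°, so u = (cos -79.1°, sin -79.1°) = (0.1891, -0.9820) and n = (−sin -79.1°, cos -79.1°) = (0.9820, 0.1891). S is at the origin and E lies 56.1 along u from S, so E = 56.1·u = (10.61, -55.09). Tangency of A1 to both parallel lines with radius 8.2 puts B and Z at S ± 8.2·n: B = (8.052, 1.551), Z = (-8.052, -1.551). Equal radii place C and F the same way about E: C = E + 8.2·n = (18.66, -53.54), F = E − 8.2·n = (2.556, -56.64). Then |SC| = |C − S| = 56.70.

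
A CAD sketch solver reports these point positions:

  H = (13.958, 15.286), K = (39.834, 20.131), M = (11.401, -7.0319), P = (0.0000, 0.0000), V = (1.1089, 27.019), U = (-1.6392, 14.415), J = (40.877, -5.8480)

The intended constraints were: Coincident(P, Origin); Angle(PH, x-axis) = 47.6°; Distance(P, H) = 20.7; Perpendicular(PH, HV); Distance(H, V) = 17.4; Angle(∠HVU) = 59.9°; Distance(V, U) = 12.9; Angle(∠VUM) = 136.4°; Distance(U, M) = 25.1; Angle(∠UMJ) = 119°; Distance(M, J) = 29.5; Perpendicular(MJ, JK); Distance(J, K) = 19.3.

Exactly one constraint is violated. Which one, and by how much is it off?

Distance(J, K) = 19.3 — off by 6.70.

P = (0.00, 0.00) ✓; PH at 47.60° ✓; |PH| = 20.70 ✓; ∠(PH, HV) = 90.00° ✓; |HV| = 17.40 ✓; ∠HVU = 59.90° ✓; |VU| = 12.90 ✓; ∠VUM = 136.4° ✓; |UM| = 25.10 ✓; ∠UMJ = 119.0° ✓; |MJ| = 29.50 ✓; ∠(MJ, JK) = 90.00° ✓; |JK| = 26.00 ✗.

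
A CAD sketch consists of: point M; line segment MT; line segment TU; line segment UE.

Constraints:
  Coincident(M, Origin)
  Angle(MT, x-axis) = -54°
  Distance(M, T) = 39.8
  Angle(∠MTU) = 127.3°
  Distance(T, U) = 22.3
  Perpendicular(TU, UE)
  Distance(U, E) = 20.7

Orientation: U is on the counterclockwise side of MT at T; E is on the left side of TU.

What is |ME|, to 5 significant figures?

47.695

M is at the origin; MT runs at -54.0° with length 39.8, so T = 39.8·(cos -54.0°, sin -54.0°) = (23.394, -32.199). ∠MTU = 127.3°, so TU runs at -54.0° + (180° − 127.3°) = -1.3000° from the x-axis; with |TU| = 22.3, U = T + 22.3·(cos -1.3000°, sin -1.3000°) = (45.688, -32.705). TU is perpendicular to UE; with |UE| = 20.7 on the left of TU, E = U + 20.7·(0.022687, 0.99974) = (46.158, -12.010). Then |ME| = |E − M| = 47.695.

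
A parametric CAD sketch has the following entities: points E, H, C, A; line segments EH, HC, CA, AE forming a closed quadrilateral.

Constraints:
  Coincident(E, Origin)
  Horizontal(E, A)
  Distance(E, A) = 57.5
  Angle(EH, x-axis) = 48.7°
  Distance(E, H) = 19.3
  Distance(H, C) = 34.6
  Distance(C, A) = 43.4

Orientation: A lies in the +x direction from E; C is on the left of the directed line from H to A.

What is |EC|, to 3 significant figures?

53.9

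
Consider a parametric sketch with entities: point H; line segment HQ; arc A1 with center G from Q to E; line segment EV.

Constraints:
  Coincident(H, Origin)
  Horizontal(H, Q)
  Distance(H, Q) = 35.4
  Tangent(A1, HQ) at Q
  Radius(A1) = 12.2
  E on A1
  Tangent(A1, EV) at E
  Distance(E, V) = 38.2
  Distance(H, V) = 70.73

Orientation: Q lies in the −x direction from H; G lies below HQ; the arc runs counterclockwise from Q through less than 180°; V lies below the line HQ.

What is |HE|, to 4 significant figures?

48.85

H is at the origin; HQ is horizontal with |HQ| = 35.4 and Q on the −x side, so Q = (-35.40, 0.000). Since A1 is tangent to HQ there, GQ ⟂ HQ, so G = Q + (0, -12.2) = (-35.40, -12.20). Since GE ⟂ EV (tangency), |GV| = √(12.2² + 38.2²) = 40.10 regardless of where E sits on A1. So V lies on both circle(H, 70.73) and circle(G, 40.10); the below-HQ intersection is V = (-50.78, -49.23). E is the foot of the tangent from V: E = (-47.56, -11.17).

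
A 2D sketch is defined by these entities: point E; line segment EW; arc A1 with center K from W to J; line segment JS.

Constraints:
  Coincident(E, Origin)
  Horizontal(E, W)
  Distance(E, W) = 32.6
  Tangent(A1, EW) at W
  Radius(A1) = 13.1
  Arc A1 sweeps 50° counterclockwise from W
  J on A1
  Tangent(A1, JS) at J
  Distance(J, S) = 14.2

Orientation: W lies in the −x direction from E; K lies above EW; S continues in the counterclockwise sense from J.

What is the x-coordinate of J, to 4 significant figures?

-22.56

A1 meets EW tangentially, so KW is at right angles to EW, so K = W + (0, 13.1) = (-32.60, 13.10). On A1, W sits at bearing -90° from K; a 50° counterclockwise sweep puts J at bearing -40°, so J = K + 13.1·(cos -40°, sin -40°) = (-22.56, 4.679). So J.x = -22.56.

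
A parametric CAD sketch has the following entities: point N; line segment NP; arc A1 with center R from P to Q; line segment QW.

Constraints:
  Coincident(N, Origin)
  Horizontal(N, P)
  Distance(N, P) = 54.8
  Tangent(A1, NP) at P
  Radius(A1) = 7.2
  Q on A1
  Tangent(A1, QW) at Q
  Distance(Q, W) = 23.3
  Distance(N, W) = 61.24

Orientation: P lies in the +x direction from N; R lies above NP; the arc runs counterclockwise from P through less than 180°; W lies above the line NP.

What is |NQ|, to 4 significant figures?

62.25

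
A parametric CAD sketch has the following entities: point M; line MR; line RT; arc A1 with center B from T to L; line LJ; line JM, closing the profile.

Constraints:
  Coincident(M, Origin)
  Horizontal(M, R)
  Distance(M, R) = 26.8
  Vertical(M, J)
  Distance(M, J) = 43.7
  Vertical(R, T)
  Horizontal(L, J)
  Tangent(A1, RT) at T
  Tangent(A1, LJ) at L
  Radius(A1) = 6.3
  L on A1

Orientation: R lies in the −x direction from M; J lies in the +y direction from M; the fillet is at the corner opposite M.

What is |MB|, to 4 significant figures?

42.65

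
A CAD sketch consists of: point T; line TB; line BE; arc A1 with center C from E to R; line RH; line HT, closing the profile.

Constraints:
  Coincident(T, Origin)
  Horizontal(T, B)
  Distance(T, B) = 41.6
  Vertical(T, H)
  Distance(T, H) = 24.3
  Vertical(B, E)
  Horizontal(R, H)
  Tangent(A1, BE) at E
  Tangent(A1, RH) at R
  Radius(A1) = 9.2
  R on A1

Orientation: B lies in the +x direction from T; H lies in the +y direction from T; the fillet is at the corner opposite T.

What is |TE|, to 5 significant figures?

44.256

T is at the origin; TB is horizontal with |TB| = 41.6 and B on the +x side, so B = (41.600, 0.0000). T and H share the same x with |TH| = 24.3 and H on the +y side, so H = (0.0000, 24.300). The virtual corner opposite T is at (41.600, 24.300). The tangent condition forces CE to be normal to BE and since A1 is tangent to RH there, CR ⟂ RH, with radius 9.2, so the center C sits 9.2 in from both sides at C = (32.400, 15.100). That places the tangent points at E = (41.600, 15.100) on BE and R = (32.400, 24.300) on RH. Then |TE| = |E − T| = 44.256.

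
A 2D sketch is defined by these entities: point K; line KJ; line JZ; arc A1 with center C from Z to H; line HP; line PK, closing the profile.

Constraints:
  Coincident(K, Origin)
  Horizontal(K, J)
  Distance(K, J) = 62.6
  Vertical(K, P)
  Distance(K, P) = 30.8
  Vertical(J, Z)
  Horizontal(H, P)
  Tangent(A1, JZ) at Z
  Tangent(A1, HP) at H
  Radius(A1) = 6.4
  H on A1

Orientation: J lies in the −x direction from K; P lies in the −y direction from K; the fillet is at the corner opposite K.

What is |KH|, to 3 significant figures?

64.1

K is at the origin; K and J share the same y with |KJ| = 62.6 and J on the −x side, so J = (-62.6, 0.00). K and P share the same x with |KP| = 30.8 and P on the −y side, so P = (0.00, -30.8). The virtual corner opposite K is at (-62.6, -30.8). Tangency of A1 to JZ means the radius CZ is perpendicular to JZ and since A1 is tangent to HP there, CH ⟂ HP, with radius 6.4, so the center C sits 6.4 in from both sides at C = (-56.2, -24.4). That places the tangent points at Z = (-62.6, -24.4) on JZ and H = (-56.2, -30.8) on HP. Then |KH| = |H − K| = 64.1.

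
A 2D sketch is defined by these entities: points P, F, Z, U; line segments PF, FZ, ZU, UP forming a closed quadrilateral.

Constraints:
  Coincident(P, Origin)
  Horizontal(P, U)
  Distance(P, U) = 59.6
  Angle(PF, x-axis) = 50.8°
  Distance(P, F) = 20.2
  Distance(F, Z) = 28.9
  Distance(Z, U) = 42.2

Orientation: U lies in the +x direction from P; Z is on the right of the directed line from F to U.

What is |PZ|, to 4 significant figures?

22.99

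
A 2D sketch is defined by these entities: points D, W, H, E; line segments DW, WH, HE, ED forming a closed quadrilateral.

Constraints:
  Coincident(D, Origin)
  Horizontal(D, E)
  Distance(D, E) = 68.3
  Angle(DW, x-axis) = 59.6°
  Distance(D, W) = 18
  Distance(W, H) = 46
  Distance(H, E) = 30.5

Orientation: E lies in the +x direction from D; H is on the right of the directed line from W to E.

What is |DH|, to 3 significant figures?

45.4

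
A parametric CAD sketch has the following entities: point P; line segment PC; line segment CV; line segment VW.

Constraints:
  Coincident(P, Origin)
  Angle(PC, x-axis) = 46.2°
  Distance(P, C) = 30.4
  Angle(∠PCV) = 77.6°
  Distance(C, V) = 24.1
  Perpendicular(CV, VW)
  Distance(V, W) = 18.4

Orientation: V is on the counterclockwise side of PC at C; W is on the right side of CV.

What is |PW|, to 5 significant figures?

51.201

P is at the origin; PC runs at 46.2° with length 30.4, so C = 30.4·(cos 46.2°, sin 46.2°) = (21.041, 21.942). ∠PCV = 77.6°, so CV runs at 46.2° + (180° − 77.6°) = 148.60° from the x-axis; with |CV| = 24.1, V = C + 24.1·(cos 148.60°, sin 148.60°) = (0.47058, 34.498). The perpendicularity gives VW at right angles to CV; with |VW| = 18.4 on the right of CV, W = V + 18.4·(0.52101, 0.85355) = (10.057, 50.203). Then |PW| = |W − P| = 51.201.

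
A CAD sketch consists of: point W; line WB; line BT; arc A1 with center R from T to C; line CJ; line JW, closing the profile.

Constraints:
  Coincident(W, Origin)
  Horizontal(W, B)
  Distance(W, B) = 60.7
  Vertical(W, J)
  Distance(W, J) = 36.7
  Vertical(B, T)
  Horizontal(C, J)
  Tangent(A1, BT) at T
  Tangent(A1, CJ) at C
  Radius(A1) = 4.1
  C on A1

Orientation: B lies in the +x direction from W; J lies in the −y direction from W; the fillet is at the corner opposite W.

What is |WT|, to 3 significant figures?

68.9

The virtual corner opposite W is at (60.7, -36.7). Tangency of A1 to BT means the radius RT is perpendicular to BT and tangency of A1 to CJ means the radius RC is perpendicular to CJ, with radius 4.1, so the center R sits 4.1 in from both sides at R = (56.6, -32.6). That places the tangent points at T = (60.7, -32.6) on BT and C = (56.6, -36.7) on CJ. Then |WT| = |T − W| = 68.9.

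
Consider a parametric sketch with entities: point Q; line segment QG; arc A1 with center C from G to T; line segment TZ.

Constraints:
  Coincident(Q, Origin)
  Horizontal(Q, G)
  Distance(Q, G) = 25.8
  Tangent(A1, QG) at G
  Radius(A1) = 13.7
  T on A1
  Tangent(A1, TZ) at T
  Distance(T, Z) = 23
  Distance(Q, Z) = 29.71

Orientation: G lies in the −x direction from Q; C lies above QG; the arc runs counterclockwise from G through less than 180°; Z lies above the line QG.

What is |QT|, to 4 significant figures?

15.60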